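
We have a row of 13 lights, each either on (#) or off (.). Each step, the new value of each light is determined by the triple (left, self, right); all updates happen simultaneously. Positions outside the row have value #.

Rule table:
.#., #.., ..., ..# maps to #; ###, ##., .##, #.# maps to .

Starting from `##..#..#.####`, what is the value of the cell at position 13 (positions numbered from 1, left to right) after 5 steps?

..######.....
##......#####
..######.....  (repeats step 1; period 2)
step 5: ..######.....
position 13 holds .

.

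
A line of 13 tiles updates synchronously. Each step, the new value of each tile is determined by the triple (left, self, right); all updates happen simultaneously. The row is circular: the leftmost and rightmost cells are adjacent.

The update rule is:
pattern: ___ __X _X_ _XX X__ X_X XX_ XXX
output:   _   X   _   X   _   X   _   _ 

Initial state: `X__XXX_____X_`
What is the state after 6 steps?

_____X_X__XX_

__XX______X_X
_XX______X_X_
XX______X_X__
X______X_X__X
______X_X__XX
_____X_X__XX_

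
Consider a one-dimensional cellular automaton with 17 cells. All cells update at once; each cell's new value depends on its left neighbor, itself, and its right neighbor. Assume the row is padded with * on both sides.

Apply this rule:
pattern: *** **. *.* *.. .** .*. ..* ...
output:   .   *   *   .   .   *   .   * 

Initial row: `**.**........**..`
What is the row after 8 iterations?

*.*.*..**..*..*..

.**.*.******..*..
*.****.....*..*..
**...*.***.*..*..
.*.*.**..***..*..
*****.*....*..*..
....***.**.*..*..
.**...**.***..*..
*.*.*..**..*..*..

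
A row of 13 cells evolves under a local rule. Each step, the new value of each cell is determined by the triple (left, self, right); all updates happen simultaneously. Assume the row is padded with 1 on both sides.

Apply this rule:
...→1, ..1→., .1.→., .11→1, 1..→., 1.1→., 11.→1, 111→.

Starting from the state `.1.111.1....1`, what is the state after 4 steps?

step 1: ...1.1...11.1
step 2: .1.....1.11.1
step 3: ...111...11.1
step 4: .1.1.1.1.11.1

.1.1.1.1.11.1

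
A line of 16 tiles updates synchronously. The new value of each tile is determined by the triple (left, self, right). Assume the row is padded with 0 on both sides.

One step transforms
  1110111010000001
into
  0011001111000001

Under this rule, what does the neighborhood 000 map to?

At position 10 the neighborhood is 000; the next row has 0 there.

0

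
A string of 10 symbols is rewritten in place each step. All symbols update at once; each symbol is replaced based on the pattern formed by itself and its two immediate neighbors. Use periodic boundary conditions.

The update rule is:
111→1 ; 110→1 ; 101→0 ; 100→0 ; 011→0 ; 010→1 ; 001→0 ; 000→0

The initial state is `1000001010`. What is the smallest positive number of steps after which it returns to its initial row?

1

1000001010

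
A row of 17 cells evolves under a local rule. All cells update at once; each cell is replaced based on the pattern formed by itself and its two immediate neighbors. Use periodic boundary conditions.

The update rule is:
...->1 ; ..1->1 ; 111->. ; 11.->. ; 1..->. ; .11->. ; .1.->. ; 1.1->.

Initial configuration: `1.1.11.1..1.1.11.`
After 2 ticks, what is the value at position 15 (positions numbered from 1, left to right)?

tick 1: .........1.......
tick 2: 111111111..111111
position 15 holds 1

1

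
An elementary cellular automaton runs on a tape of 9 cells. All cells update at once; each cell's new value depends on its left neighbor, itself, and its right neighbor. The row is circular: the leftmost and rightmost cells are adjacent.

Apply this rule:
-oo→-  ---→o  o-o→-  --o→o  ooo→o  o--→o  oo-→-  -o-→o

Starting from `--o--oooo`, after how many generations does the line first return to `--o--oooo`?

4

ooooo-oo-
-ooo-----
o-o-ooooo
--o--oooo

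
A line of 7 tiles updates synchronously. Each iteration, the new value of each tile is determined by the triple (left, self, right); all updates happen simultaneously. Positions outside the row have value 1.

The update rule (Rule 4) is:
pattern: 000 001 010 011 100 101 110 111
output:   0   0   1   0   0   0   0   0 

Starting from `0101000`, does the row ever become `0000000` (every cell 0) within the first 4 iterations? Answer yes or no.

0101000  (fixed point — unchanged through iteration 4)
iteration 4 is 0101000, still not uniform 0

no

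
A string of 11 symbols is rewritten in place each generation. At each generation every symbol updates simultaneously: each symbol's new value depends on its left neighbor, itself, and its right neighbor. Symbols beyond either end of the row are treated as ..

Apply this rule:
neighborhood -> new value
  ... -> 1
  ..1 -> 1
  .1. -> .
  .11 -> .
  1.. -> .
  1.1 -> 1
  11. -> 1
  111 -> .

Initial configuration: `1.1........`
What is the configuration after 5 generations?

.1.1..111..

.1..1111111
1..1......1
..1..11111.
11..1....1.
.1.1..111..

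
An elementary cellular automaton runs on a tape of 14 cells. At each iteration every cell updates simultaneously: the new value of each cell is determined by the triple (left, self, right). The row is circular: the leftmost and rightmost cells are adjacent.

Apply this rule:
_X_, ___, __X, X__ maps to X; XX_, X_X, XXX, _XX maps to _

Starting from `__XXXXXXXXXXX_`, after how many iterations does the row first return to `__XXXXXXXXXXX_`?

XX___________X
__XXXXXXXXXXX_

2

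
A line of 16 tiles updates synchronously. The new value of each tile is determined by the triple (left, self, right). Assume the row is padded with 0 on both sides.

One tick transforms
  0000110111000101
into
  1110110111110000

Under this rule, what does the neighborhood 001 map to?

At position 3 the neighborhood is 001; the next row has 0 there.

0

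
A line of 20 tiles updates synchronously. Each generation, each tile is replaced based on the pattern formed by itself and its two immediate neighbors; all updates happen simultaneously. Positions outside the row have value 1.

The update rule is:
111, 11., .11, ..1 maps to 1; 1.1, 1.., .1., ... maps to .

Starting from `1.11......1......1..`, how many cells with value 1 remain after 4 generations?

9

1.11.....1......1..1
1.11....1......1..11
1.11...1......1..111
1.11..1......1..1111
count of 1: 9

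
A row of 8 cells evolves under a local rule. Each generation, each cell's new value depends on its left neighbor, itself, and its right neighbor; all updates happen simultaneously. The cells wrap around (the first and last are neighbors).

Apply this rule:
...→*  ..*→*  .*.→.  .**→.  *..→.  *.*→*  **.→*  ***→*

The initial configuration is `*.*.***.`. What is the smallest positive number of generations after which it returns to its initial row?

generation 1: .*.*.***
generation 2: *.*.*.**
generation 3: **.*.*.*
generation 4: ***.*.*.
generation 5: .***.*.*
generation 6: *.***.*.
generation 7: .*.***.*
generation 8: *.*.***.

8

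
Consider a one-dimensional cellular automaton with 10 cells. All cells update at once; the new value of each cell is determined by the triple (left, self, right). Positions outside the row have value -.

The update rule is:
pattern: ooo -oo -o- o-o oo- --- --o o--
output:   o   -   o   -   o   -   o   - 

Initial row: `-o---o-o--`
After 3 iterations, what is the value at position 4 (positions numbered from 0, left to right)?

-

oo--oo-o--
-o-o-o-o--
oo-o-o-o--
position 4 holds -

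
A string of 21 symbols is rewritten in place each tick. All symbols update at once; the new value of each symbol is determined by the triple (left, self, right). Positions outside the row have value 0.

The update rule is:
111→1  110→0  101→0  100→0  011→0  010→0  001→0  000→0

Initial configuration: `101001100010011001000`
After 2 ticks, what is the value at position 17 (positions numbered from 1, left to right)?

0

tick 1: 000000000000000000000
tick 2: 000000000000000000000
position 17 holds 0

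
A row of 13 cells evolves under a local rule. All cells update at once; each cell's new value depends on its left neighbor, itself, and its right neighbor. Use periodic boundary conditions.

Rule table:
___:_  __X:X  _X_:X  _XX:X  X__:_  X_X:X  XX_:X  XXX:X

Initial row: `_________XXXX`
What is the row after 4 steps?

________XXXXX
_______XXXXXX
______XXXXXXX
_____XXXXXXXX

_____XXXXXXXX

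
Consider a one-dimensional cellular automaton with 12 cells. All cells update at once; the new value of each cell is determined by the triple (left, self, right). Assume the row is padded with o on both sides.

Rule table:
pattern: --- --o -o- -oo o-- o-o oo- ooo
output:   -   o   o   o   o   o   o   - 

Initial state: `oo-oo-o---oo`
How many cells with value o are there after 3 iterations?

-ooooooo-oo-
oo-----ooooo
-oo---oo----
count of o: 4

4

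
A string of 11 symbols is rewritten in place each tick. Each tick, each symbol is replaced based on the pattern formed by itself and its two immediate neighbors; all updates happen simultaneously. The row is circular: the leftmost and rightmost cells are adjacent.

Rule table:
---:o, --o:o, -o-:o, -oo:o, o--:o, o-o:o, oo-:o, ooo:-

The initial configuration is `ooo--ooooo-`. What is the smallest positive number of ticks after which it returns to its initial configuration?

2

o-oooo---oo
ooo--ooooo-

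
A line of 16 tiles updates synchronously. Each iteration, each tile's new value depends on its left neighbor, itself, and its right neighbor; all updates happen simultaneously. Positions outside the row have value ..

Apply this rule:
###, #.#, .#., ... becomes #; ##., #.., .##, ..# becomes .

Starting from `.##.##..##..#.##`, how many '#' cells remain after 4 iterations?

7

iteration 1: ...#........##..
iteration 2: ##.#.######....#
iteration 3: ..###.####..##.#
iteration 4: #..#.#.##.....##
count of #: 7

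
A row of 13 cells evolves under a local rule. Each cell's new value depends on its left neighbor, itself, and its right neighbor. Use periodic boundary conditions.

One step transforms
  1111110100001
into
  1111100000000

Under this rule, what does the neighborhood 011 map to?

0

At position 12 the neighborhood is 011; the next row has 0 there.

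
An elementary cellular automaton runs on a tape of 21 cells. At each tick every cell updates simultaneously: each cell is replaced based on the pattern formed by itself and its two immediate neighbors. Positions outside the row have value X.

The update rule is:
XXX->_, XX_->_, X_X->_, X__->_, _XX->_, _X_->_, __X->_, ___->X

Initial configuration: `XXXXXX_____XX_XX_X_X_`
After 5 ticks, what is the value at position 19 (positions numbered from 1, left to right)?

_

tick 1: _______XXX___________
tick 2: _XXXXX_____XXXXXXXXX_
tick 3: _______XXX___________  (repeats tick 1; period 2)
tick 5: _______XXX___________
position 19 holds _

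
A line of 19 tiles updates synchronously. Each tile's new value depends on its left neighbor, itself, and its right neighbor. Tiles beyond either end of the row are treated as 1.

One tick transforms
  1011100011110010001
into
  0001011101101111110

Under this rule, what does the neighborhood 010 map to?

At position 14 the neighborhood is 010; the next row has 1 there.

1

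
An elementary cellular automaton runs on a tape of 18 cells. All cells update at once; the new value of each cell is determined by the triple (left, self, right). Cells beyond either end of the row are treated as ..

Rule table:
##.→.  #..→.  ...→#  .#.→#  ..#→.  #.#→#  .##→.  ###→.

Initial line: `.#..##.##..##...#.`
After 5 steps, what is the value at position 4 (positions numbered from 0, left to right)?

.#....#.......#.#.
.#.##.#.#####.###.
.##..###.....#....
.........###.#.###
########....###...
position 4 holds #

#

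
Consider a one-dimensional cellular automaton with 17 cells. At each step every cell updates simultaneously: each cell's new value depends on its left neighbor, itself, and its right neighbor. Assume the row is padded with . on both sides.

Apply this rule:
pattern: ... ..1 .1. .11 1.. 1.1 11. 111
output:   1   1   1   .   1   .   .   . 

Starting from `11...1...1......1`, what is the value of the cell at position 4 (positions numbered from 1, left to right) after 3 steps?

1

..111111111111111
11...............
..111111111111111
position 4 holds 1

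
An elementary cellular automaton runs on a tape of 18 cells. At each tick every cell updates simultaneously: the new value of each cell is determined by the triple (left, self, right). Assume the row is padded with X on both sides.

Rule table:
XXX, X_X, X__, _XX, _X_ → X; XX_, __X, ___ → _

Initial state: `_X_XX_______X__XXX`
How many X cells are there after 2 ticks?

XXXX_X______XX_XXX
XXX_XXX_____X_XXXX
count of X: 11

11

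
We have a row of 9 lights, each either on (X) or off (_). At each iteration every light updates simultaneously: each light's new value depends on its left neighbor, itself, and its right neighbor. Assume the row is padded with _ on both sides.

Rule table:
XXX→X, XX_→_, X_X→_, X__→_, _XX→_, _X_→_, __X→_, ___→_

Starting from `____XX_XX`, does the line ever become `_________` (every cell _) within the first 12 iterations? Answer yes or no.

_________
all cells are _ at iteration 1

yes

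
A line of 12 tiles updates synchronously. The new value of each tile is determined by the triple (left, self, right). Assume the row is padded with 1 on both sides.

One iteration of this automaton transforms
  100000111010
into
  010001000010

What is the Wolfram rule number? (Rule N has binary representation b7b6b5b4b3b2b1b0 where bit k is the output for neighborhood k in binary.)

position 7: 111 → 0  (bit 7 = 0)
position 0: 110 → 0  (bit 6 = 0)
position 9: 101 → 0  (bit 5 = 0)
position 1: 100 → 1  (bit 4 = 1)
position 6: 011 → 0  (bit 3 = 0)
position 10: 010 → 1  (bit 2 = 1)
position 5: 001 → 1  (bit 1 = 1)
position 2: 000 → 0  (bit 0 = 0)
bits b7..b0 = 00010110 = 22

22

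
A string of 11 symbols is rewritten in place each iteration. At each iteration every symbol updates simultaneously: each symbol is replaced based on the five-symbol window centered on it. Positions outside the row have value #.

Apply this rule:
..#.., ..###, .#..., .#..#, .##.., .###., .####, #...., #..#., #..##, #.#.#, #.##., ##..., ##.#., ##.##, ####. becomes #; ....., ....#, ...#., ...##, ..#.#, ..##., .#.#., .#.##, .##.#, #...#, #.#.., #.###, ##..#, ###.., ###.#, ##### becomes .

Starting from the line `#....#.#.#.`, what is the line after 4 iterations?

#....####..

.##....#.#.
#####....#.
...#.##....
#....####..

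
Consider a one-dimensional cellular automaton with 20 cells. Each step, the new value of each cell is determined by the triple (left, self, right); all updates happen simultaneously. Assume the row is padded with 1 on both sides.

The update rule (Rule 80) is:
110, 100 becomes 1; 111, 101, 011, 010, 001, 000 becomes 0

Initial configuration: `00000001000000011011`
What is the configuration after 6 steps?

step 1: 10000000100000001000
step 2: 11000000010000000100
step 3: 01100000001000000010
step 4: 00110000000100000000
step 5: 10011000000010000000
step 6: 11001100000001000000

11001100000001000000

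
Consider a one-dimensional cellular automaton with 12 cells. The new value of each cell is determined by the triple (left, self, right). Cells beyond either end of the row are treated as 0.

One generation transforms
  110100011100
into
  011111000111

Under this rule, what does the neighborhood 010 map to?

At position 3 the neighborhood is 010; the next row has 1 there.

1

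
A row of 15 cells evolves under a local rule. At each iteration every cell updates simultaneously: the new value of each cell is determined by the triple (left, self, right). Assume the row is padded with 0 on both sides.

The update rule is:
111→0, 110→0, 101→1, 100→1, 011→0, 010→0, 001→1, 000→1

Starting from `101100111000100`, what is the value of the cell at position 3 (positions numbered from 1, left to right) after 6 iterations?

1

iteration 1: 010011000111011
iteration 2: 101100111000100  (repeats iteration 0; period 2)
iteration 6: 101100111000100
position 3 holds 1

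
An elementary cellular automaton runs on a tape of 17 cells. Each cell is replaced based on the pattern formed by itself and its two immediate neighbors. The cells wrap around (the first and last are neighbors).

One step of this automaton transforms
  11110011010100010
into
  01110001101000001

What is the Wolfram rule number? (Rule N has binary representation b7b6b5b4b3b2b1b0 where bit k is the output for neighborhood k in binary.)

224

position 1: 111 → 1  (bit 7 = 1)
position 3: 110 → 1  (bit 6 = 1)
position 8: 101 → 1  (bit 5 = 1)
position 4: 100 → 0  (bit 4 = 0)
position 0: 011 → 0  (bit 3 = 0)
position 9: 010 → 0  (bit 2 = 0)
position 5: 001 → 0  (bit 1 = 0)
position 13: 000 → 0  (bit 0 = 0)
bits b7..b0 = 11100000 = 224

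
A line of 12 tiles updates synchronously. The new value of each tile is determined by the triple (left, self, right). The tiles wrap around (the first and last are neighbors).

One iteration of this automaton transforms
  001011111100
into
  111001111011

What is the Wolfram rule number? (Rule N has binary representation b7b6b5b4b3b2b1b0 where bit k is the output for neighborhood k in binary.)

position 5: 111 → 1  (bit 7 = 1)
position 9: 110 → 0  (bit 6 = 0)
position 3: 101 → 0  (bit 5 = 0)
position 10: 100 → 1  (bit 4 = 1)
position 4: 011 → 0  (bit 3 = 0)
position 2: 010 → 1  (bit 2 = 1)
position 1: 001 → 1  (bit 1 = 1)
position 0: 000 → 1  (bit 0 = 1)
bits b7..b0 = 10010111 = 151

151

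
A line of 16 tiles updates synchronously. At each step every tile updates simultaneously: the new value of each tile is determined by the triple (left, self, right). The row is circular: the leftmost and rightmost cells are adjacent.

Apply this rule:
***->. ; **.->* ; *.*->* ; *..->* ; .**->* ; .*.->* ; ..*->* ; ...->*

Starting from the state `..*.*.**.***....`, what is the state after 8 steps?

.........***....

**********.*****
.........***....
**********.*****  (repeats step 1; period 2)
step 8: .........***....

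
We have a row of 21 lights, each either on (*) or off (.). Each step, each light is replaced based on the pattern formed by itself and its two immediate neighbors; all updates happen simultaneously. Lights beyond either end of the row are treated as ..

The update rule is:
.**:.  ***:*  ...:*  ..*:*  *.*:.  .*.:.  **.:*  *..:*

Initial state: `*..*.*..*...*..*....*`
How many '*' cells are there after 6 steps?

12

.**...**.***.**.****.
*.****.*..**..*..****
...***..**.***.**.***
***.****.*..**..*..**
.**..***..**.***.**.*
*.***.****.*..**..*..
count of *: 12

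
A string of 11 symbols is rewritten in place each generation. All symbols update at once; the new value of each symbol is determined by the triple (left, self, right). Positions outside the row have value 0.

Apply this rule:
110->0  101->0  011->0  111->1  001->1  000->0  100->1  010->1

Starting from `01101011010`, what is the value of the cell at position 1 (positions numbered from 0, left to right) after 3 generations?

0

10001000011
11011100100
00001011110
position 1 holds 0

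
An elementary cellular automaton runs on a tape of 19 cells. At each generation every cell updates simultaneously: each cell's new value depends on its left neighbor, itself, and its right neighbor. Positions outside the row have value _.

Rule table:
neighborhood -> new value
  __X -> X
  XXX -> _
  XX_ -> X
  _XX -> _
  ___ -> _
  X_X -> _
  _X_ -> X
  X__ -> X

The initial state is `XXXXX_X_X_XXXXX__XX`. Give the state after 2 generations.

___XX_X_XX___X__X_X

____X_X_X_____XXX_X
___XX_X_XX___X__X_X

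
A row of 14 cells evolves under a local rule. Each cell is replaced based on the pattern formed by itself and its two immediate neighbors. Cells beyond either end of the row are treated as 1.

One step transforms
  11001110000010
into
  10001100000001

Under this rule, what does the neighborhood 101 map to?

At position 13 the neighborhood is 101; the next row has 1 there.

1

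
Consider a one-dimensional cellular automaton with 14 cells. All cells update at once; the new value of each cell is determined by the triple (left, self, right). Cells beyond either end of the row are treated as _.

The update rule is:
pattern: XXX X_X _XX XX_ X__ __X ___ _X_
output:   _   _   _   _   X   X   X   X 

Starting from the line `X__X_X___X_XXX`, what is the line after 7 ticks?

XXXX_XXXXX____
__________XXXX
XXXXXXXXXX____
__________XXXX  (repeats tick 2; period 2)
tick 7: XXXXXXXXXX____

XXXXXXXXXX____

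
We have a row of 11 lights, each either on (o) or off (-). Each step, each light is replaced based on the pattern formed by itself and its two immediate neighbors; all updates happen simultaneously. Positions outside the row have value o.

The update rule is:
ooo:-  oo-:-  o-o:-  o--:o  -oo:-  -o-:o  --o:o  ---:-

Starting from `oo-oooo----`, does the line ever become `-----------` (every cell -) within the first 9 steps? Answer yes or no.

step 1: -------o--o
step 2: o-----oooo-
step 3: -o---o-----
step 4: -oo-ooo---o
step 5: -------o-o-
step 6: o-----oo-o-
step 7: -o---o---o-
step 8: -oo-ooo-oo-
step 9: -----------
all cells are - at step 9

yes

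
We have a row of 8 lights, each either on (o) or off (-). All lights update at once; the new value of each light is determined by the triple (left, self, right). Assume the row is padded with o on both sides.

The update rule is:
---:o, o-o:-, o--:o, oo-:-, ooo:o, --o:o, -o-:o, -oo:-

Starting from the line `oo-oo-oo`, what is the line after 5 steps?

o------o

o------o
-oooooo-
--oooo--
oo-oo-oo  (repeats step 0; period 4)
step 5: o------o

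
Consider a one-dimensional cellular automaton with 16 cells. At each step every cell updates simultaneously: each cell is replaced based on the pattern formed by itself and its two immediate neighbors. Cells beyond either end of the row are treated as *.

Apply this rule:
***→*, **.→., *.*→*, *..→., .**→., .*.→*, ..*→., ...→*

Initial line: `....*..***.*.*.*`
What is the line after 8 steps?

....*.**..*...**

.**.*...*.*****.
*..**.*.**.***.*
.....***..*.*.*.
.***..*...******
*.*...*.*..*****
.**.*.***...****
*..***.*..*..***
....*.**..*...**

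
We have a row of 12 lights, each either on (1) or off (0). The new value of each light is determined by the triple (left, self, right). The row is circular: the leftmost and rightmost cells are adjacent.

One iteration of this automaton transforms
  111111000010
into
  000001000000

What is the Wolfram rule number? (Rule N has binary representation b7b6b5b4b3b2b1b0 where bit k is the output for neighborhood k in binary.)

position 1: 111 → 0  (bit 7 = 0)
position 5: 110 → 1  (bit 6 = 1)
position 11: 101 → 0  (bit 5 = 0)
position 6: 100 → 0  (bit 4 = 0)
position 0: 011 → 0  (bit 3 = 0)
position 10: 010 → 0  (bit 2 = 0)
position 9: 001 → 0  (bit 1 = 0)
position 7: 000 → 0  (bit 0 = 0)
bits b7..b0 = 01000000 = 64

64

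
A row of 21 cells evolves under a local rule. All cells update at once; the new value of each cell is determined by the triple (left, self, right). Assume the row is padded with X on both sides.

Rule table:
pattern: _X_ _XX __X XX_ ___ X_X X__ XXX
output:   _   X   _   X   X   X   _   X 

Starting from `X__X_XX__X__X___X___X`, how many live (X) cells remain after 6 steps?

19

X___XXX_______X___X_X
X_X_XXX_XXXXX___X__XX
XX_XXXXXXXXXX_X____XX
XXXXXXXXXXXXXX__XX_XX
XXXXXXXXXXXXXX__XXXXX
XXXXXXXXXXXXXX__XXXXX
count of X: 19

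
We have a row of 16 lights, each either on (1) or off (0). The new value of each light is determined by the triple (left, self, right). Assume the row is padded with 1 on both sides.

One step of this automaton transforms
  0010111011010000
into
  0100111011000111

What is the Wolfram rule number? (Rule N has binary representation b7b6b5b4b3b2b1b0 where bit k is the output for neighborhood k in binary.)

203

position 5: 111 → 1  (bit 7 = 1)
position 6: 110 → 1  (bit 6 = 1)
position 3: 101 → 0  (bit 5 = 0)
position 0: 100 → 0  (bit 4 = 0)
position 4: 011 → 1  (bit 3 = 1)
position 2: 010 → 0  (bit 2 = 0)
position 1: 001 → 1  (bit 1 = 1)
position 13: 000 → 1  (bit 0 = 1)
bits b7..b0 = 11001011 = 203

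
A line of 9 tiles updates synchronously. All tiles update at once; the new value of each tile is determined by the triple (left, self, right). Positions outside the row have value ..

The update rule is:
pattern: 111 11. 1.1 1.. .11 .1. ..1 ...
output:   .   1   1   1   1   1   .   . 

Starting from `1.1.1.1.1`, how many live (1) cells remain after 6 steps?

111111111
1.......1
11......1
111.....1
1.11....1
11111...1
count of 1: 6

6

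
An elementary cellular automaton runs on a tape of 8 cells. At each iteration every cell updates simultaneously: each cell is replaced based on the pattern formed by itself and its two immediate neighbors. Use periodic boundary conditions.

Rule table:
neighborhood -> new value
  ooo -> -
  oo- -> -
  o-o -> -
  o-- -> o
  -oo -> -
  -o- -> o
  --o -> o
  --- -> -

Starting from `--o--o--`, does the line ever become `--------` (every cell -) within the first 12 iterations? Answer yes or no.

-oooooo-
o------o
-o----o-
ooo--ooo
---oo---
--o--o--  (repeats iteration 0; period 6)
iteration 12: --o--o--
iteration 12 is --o--o--, still not uniform -

no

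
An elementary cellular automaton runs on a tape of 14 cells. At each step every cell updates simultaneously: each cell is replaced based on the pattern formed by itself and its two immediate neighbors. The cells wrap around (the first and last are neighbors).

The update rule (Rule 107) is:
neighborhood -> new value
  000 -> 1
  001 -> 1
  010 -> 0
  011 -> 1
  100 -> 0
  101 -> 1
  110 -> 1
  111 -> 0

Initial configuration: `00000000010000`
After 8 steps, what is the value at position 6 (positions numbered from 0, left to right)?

11111111100111
00000000101100
11111111011101
00000001110111
01111111011101
11000001110110
11011111011111
01110001110000
position 6 holds 0

0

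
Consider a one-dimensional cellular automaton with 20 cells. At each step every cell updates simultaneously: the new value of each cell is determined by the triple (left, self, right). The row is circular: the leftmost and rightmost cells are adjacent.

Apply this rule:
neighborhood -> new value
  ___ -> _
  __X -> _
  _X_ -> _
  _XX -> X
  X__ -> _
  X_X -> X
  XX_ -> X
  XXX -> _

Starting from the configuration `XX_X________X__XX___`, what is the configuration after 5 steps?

XXX____________XX___
X_X____________XX___
_X_____________XX___
_______________XX___
_______________XX___

_______________XX___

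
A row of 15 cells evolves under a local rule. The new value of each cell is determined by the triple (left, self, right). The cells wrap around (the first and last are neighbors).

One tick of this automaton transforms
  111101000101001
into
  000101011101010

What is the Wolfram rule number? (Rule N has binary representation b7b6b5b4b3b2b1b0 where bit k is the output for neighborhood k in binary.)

71

position 0: 111 → 0  (bit 7 = 0)
position 3: 110 → 1  (bit 6 = 1)
position 4: 101 → 0  (bit 5 = 0)
position 6: 100 → 0  (bit 4 = 0)
position 14: 011 → 0  (bit 3 = 0)
position 5: 010 → 1  (bit 2 = 1)
position 8: 001 → 1  (bit 1 = 1)
position 7: 000 → 1  (bit 0 = 1)
bits b7..b0 = 01000111 = 71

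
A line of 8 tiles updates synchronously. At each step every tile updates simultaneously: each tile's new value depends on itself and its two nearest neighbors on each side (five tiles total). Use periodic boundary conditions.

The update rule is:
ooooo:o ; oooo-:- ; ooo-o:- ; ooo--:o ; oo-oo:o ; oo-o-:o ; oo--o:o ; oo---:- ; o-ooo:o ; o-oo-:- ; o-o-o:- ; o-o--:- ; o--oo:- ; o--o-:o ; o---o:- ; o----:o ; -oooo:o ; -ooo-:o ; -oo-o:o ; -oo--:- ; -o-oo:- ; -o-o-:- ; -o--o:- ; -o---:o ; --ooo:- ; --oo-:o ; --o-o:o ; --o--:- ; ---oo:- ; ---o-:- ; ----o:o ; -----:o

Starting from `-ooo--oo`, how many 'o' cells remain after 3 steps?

ooooo-oo
ooo--ooo
o-oo--oo
count of o: 5

5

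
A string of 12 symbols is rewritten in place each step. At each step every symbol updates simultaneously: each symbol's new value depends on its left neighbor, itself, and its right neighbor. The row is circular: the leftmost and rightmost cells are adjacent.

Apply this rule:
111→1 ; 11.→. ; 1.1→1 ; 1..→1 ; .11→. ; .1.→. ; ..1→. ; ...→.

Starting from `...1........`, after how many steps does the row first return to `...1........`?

12

step 1: ....1.......
step 2: .....1......
step 3: ......1.....
step 4: .......1....
step 5: ........1...
step 6: .........1..
step 7: ..........1.
step 8: ...........1
step 9: 1...........
step 10: .1..........
step 11: ..1.........
step 12: ...1........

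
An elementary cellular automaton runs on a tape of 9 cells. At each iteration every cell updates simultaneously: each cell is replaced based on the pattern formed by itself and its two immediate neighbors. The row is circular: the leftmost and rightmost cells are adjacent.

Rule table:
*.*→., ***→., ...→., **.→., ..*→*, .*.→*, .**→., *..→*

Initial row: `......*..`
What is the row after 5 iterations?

.....***.
....*...*
*..***.**
.**......
*..*.....

*..*.....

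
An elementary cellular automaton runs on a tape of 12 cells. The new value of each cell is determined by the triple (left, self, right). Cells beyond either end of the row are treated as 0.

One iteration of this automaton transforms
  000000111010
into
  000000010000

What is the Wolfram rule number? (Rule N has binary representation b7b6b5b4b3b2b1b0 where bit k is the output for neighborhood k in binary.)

128

position 7: 111 → 1  (bit 7 = 1)
position 8: 110 → 0  (bit 6 = 0)
position 9: 101 → 0  (bit 5 = 0)
position 11: 100 → 0  (bit 4 = 0)
position 6: 011 → 0  (bit 3 = 0)
position 10: 010 → 0  (bit 2 = 0)
position 5: 001 → 0  (bit 1 = 0)
position 0: 000 → 0  (bit 0 = 0)
bits b7..b0 = 10000000 = 128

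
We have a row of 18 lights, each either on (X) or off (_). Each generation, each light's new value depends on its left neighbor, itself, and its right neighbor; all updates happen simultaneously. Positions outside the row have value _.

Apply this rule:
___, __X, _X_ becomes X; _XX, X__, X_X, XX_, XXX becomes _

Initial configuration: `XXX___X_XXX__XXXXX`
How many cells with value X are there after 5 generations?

3

____XXX_____X_____
XXXX____XXXXX_XXXX
_____XXX__________
XXXXX____XXXXXXXXX
______XXX_________
count of X: 3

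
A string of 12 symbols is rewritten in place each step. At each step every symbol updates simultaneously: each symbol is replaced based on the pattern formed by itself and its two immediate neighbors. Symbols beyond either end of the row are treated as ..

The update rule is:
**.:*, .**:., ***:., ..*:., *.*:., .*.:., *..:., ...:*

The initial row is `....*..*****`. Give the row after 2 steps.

..*.******..

***........*
..*.******..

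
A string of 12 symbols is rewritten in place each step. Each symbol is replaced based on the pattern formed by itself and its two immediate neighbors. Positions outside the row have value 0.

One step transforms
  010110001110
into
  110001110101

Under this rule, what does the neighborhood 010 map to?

1

At position 1 the neighborhood is 010; the next row has 1 there.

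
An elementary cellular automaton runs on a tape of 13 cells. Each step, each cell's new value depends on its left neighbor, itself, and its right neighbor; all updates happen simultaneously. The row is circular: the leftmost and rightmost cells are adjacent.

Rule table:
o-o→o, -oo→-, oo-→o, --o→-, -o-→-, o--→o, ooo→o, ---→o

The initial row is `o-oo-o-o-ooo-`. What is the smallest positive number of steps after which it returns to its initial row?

13

step 1: -o-oo-o-o-ooo
step 2: o-o-oo-o-o-oo
step 3: oo-o-oo-o-o-o
step 4: ooo-o-oo-o-o-
step 5: -ooo-o-oo-o-o
step 6: o-ooo-o-oo-o-
step 7: -o-ooo-o-oo-o
step 8: o-o-ooo-o-oo-
step 9: -o-o-ooo-o-oo
step 10: o-o-o-ooo-o-o
step 11: oo-o-o-ooo-o-
step 12: -oo-o-o-ooo-o
step 13: o-oo-o-o-ooo-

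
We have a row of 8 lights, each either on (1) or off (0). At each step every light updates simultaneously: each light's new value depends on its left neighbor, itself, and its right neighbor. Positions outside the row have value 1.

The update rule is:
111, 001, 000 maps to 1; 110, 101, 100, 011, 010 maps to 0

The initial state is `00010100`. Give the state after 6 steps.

00010100

step 1: 01100001
step 2: 00001110
step 3: 01110100
step 4: 00100001
step 5: 01001110
step 6: 00010100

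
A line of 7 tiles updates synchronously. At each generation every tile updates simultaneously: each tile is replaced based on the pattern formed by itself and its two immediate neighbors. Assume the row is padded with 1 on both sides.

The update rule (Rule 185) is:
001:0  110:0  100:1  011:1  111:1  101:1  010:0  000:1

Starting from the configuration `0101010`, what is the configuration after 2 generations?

1010101
0101011

0101011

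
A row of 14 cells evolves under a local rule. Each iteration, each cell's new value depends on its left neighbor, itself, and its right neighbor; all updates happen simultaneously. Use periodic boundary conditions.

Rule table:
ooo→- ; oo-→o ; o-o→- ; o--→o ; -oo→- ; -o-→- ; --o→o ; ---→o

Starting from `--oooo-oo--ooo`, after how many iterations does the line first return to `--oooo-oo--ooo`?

28

iteration 1: oo---o--ooo--o
iteration 2: -oooo-oo--ooo-
iteration 3: o---o--ooo--oo
iteration 4: oooo-oo--ooo--
iteration 5: ---o--ooo--ooo
iteration 6: ooo-oo--ooo--o
iteration 7: --o--ooo--ooo-
iteration 8: oo-oo--ooo--oo
iteration 9: -o--ooo--ooo--
iteration 10: o-oo--ooo--ooo
iteration 11: o--ooo--ooo---
iteration 12: -oo--ooo--oooo
iteration 13: --ooo--ooo---o
iteration 14: oo--ooo--oooo-
iteration 15: -ooo--ooo---o-
iteration 16: o--ooo--oooo-o
iteration 17: ooo--ooo---o--
iteration 18: --ooo--oooo-oo
iteration 19: oo--ooo---o--o
iteration 20: -ooo--oooo-oo-
iteration 21: o--ooo---o--oo
iteration 22: ooo--oooo-oo--
iteration 23: --ooo---o--ooo
iteration 24: oo--oooo-oo--o
iteration 25: -ooo---o--ooo-
iteration 26: o--oooo-oo--oo
iteration 27: ooo---o--ooo--
iteration 28: --oooo-oo--ooo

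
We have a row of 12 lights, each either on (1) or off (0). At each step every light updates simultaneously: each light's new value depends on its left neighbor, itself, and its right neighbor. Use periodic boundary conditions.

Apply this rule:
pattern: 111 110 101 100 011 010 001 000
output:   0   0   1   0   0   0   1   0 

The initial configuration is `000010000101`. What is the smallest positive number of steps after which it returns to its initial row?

12

000100001010
001000010100
010000101000
100001010000
000010100001
000101000010
001010000100
010100001000
101000010000
010000100001
100001000010
000010000101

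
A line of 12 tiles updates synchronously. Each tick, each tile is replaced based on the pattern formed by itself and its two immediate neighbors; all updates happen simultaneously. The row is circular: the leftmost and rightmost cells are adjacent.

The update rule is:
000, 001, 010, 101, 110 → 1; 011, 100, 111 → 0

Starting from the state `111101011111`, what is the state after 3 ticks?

000111100000
111000101111
001011110000

001011110000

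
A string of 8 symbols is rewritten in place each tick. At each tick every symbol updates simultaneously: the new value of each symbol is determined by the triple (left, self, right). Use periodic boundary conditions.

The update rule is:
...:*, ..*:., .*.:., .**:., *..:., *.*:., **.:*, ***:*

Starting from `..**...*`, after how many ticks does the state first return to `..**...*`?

16

...*.*..
**.....*
**.***..
.*..**..
.....*.*
.***....
..**.***
...*..**
.*.....*
...***..
**..**.*
**...*..
.*.*....
.....***
.***..**
..**...*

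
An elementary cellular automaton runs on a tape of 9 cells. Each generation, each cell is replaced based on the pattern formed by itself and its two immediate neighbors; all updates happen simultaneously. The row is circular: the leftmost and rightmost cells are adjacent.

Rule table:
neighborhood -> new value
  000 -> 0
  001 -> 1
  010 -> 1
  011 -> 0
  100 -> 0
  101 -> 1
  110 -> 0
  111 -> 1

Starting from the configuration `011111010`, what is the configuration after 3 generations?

101110110
110101001
101111010

101111010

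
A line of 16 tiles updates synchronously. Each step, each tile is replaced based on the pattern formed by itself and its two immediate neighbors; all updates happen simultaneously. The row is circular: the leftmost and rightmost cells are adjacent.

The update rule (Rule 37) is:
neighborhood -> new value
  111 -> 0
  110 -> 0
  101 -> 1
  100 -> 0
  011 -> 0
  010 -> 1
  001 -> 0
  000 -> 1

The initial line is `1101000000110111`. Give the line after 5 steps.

0100000101011100

0011011110001000
1000100000101011
0010101110111100
1011110001000001
0100000101011100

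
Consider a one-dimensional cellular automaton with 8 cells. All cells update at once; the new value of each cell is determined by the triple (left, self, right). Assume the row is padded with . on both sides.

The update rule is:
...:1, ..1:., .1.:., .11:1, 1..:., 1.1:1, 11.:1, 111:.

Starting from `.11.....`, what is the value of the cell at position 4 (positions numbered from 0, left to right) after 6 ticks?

1

.11.1111
.1111..1
.1..1...
......11
11111.11
1...1111
position 4 holds 1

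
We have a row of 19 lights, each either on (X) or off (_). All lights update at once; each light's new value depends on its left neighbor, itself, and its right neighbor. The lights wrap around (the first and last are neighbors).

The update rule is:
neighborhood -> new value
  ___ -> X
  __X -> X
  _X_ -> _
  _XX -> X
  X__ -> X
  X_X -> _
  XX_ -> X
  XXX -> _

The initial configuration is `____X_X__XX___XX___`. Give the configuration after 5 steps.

XXXX___XXXXXXXXXXXX

XXXX___XXXXXXXXXXXX
___XXXXX___________
XXXX___XXXXXXXXXXXX  (repeats step 1; period 2)
step 5: XXXX___XXXXXXXXXXXX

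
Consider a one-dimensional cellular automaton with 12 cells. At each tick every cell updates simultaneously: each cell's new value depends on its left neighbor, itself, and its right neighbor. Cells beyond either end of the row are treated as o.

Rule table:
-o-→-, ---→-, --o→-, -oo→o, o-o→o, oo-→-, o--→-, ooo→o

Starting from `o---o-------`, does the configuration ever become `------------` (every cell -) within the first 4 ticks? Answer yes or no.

yes

------------
all cells are - at tick 1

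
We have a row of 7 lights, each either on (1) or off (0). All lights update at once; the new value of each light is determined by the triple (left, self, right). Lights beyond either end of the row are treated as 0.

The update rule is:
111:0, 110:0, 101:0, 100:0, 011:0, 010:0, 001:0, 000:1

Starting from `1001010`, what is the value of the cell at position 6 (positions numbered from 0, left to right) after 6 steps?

0000000
1111111
0000000  (repeats step 1; period 2)
step 6: 1111111
position 6 holds 1

1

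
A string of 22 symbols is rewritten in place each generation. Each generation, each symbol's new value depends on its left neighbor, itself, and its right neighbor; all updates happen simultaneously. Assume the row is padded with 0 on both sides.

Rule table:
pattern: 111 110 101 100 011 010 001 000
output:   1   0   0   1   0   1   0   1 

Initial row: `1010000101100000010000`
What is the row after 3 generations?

1100010010100101100101

1011110100011111011111
1001100111001110001110
1100010010100101100101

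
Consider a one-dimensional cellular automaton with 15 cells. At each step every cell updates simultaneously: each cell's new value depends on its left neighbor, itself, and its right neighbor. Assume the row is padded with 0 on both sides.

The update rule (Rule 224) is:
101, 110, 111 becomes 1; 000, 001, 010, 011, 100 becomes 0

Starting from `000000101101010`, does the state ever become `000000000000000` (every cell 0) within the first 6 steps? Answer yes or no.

000000010110100
000000001011000
000000000101000
000000000010000
000000000000000
all cells are 0 at step 5

yes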